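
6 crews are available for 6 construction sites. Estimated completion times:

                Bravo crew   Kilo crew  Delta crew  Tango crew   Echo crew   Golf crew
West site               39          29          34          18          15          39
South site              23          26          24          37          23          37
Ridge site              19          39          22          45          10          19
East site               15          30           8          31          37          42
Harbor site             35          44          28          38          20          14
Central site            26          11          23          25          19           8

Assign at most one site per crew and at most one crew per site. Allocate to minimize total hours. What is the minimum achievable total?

Min total: 84 hours

Optimal: Bravo crew→South site (23 hours), Kilo crew→Central site (11 hours), Delta crew→East site (8 hours), Tango crew→West site (18 hours), Echo crew→Ridge site (10 hours), Golf crew→Harbor site (14 hours) — total 23+11+8+18+10+14 = 84 hours.
Swapping Bravo crew↔Echo crew (Bravo crew→Ridge site 19 hours, Echo crew→South site 23 hours) adds 9.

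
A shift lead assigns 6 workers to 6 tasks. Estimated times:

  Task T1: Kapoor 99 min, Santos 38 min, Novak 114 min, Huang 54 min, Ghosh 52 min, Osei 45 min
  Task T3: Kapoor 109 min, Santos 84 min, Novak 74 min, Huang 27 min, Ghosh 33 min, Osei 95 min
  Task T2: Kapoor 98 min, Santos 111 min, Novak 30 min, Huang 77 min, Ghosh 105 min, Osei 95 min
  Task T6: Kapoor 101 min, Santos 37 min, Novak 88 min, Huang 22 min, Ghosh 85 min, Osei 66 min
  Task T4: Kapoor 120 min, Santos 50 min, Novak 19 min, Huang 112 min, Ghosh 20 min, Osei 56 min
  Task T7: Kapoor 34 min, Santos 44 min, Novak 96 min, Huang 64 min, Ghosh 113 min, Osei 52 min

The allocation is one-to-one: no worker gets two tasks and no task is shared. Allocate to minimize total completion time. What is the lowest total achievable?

Min total: 193 min

Optimal: Kapoor→Task T7 (34 min), Santos→Task T6 (37 min), Novak→Task T2 (30 min), Huang→Task T3 (27 min), Ghosh→Task T4 (20 min), Osei→Task T1 (45 min) — total 34+37+30+27+20+45 = 193 min.
Row-greedy (each worker in turn takes its cheapest remaining task) gives 264 min, worse by 71.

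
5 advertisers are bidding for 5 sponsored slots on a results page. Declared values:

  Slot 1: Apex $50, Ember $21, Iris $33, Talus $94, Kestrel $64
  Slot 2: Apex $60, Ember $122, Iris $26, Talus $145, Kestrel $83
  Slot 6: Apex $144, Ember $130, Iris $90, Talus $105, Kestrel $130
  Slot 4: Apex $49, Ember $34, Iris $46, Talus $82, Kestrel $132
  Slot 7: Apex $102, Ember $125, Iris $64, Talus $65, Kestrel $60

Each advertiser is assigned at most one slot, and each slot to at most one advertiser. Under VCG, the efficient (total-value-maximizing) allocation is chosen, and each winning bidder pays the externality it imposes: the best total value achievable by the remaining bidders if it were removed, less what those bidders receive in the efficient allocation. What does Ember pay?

Efficient allocation: Apex→Slot 6 ($144), Ember→Slot 7 ($125), Iris→Slot 1 ($33), Talus→Slot 2 ($145), Kestrel→Slot 4 ($132); total welfare W = $579.
Ember receives Slot 7 at value $125, so the others get W − 125 = $454.
Without Ember: best allocation of the remaining 4 bidders over all 5 slots is Apex→Slot 6 ($144), Iris→Slot 7 ($64), Talus→Slot 2 ($145), Kestrel→Slot 4 ($132), total $485.
VCG payment = (others' best without Ember) − (others' welfare with Ember) = 485 − 454 = $31.

Ember pays $31.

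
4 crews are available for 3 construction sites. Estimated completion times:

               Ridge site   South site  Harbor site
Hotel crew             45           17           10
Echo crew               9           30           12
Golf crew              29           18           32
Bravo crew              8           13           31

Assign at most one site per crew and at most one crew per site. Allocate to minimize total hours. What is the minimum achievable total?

Min total: 32 hours

Treat this as an assignment problem: match each crew to one site.
Optimal: Echo crew→Ridge site (9 hours), Bravo crew→South site (13 hours), Hotel crew→Harbor site (10 hours) — total 9+13+10 = 32 hours.
Next-best assignment: Bravo crew→Ridge site, Golf crew→South site, Hotel crew→Harbor site = 36 hours.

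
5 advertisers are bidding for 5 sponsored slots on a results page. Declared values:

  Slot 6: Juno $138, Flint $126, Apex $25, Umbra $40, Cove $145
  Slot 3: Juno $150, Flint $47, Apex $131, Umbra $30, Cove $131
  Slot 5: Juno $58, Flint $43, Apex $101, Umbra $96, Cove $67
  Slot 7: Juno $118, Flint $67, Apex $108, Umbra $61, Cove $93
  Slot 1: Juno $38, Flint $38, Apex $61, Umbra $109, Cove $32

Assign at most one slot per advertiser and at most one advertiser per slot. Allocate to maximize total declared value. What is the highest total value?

Maximum total: $585

Optimal: Juno→Slot 7 ($118), Flint→Slot 6 ($126), Apex→Slot 5 ($101), Umbra→Slot 1 ($109), Cove→Slot 3 ($131) — total 118+126+101+109+131 = $585.
Every other assignment is strictly worse.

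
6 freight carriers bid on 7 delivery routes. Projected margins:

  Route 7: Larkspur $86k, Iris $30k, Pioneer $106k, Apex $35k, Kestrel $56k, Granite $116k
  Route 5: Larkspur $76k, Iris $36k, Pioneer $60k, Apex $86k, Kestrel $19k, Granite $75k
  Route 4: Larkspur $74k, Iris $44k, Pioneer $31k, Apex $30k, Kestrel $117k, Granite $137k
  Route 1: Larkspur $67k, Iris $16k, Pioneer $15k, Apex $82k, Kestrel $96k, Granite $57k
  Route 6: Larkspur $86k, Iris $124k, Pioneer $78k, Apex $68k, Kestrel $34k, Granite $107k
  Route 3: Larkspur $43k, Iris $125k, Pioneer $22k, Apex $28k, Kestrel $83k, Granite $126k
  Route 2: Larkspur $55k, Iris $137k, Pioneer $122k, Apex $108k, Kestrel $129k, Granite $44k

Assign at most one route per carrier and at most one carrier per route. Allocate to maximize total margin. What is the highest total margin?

Max total: $669k

This is a one-to-one assignment (maximum-weight bipartite matching).
Optimal: Larkspur→Route 6 ($86k), Iris→Route 3 ($125k), Pioneer→Route 7 ($106k), Apex→Route 5 ($86k), Kestrel→Route 2 ($129k), Granite→Route 4 ($137k) — total 86+125+106+86+129+137 = $669k.
Column-greedy (each route in turn goes to its best remaining carrier) gives $532k, worse by 137.
Every other assignment is strictly worse.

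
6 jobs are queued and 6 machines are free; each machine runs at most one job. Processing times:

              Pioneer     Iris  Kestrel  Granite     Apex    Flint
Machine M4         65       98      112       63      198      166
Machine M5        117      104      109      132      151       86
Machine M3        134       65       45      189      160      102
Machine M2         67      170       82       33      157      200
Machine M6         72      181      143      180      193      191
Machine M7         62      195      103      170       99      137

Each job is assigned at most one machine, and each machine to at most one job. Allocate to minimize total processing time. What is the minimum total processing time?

Min total: 433 min

Treat this as an assignment problem: match each job to one machine.
Optimal: Pioneer→Machine M6 (72 min), Iris→Machine M4 (98 min), Kestrel→Machine M3 (45 min), Granite→Machine M2 (33 min), Apex→Machine M7 (99 min), Flint→Machine M5 (86 min) — total 72+98+45+33+99+86 = 433 min.
Column-greedy (each machine in turn goes to its cheapest remaining job) gives 541 min, worse by 108.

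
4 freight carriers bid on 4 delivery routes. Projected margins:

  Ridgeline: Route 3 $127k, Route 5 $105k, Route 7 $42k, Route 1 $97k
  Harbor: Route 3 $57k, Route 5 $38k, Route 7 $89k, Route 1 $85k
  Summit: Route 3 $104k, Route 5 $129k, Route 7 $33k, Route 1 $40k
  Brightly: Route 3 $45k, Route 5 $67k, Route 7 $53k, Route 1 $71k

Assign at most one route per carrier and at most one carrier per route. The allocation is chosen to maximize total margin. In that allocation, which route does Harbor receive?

Optimal: Ridgeline→Route 3 ($127k), Harbor→Route 7 ($89k), Summit→Route 5 ($129k), Brightly→Route 1 ($71k) — total 127+89+129+71 = $416k.
Next-best assignment: Ridgeline→Route 3, Harbor→Route 1, Summit→Route 5, Brightly→Route 7 = $394k.
Every other assignment is strictly worse.

Harbor receives Route 7.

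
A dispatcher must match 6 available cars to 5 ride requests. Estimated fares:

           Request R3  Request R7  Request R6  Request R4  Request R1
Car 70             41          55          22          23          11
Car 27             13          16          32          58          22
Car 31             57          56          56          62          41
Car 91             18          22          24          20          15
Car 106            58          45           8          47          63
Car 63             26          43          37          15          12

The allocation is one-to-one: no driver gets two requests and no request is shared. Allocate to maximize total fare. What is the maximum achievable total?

Optimal: Car 31→Request R3 ($57), Car 70→Request R7 ($55), Car 63→Request R6 ($37), Car 27→Request R4 ($58), Car 106→Request R1 ($63) — total 57+55+37+58+63 = $270.
Column-greedy (each request in turn goes to its best remaining driver) gives $224, worse by 46.
Next-best assignment: Car 70→Request R3, Car 63→Request R7, Car 31→Request R6, Car 27→Request R4, Car 106→Request R1 = $261.

Max total: $270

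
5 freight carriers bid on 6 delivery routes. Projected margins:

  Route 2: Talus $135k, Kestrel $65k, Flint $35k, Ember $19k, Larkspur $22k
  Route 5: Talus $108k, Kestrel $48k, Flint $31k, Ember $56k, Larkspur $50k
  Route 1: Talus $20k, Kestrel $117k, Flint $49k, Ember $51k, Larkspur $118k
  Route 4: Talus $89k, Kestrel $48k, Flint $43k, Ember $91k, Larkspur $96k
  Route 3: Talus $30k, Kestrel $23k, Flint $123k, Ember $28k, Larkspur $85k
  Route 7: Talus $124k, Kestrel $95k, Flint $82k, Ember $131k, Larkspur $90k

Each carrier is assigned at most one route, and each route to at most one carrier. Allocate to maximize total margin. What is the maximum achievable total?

Optimal: Talus→Route 2 ($135k), Kestrel→Route 1 ($117k), Flint→Route 3 ($123k), Ember→Route 7 ($131k), Larkspur→Route 4 ($96k) — total 135+117+123+131+96 = $602k.
Max-entry greedy (repeatedly take the single best remaining cell) gives $555k, worse by 47.
Next-best assignment: Talus→Route 5, Kestrel→Route 1, Flint→Route 3, Ember→Route 7, Larkspur→Route 4 = $575k.
Swapping Larkspur↔Flint (Larkspur→Route 3 $85k, Flint→Route 4 $43k) loses 91.

Maximum total: $602k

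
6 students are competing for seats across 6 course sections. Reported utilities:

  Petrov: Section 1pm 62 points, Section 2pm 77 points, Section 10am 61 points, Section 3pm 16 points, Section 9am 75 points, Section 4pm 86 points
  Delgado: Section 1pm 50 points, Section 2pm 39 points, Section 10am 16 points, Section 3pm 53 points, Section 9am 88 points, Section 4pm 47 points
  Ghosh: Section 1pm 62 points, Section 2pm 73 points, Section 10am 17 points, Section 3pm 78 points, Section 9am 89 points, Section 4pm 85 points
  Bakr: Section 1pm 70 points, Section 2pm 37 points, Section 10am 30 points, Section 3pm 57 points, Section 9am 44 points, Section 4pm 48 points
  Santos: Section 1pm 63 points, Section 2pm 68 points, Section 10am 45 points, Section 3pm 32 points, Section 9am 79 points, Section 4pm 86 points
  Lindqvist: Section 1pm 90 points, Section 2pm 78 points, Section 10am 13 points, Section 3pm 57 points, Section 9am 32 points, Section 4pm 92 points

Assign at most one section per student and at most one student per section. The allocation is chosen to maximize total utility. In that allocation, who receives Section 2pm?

Optimal: Petrov→Section 10am (61 points), Delgado→Section 9am (88 points), Ghosh→Section 3pm (78 points), Bakr→Section 1pm (70 points), Santos→Section 4pm (86 points), Lindqvist→Section 2pm (78 points) — total 61+88+78+70+86+78 = 461 points.
Column-greedy (each section in turn goes to its best remaining student) gives 426 points, worse by 35.
Swapping Ghosh↔Bakr (Ghosh→Section 1pm 62 points, Bakr→Section 3pm 57 points) loses 29.
No other one-to-one assignment exceeds 461 points.
Lindqvist's own top section is Section 4pm (92 points), but forcing Lindqvist→Section 4pm and reassigning the rest optimally gives only 457 points — worse by 4.

Lindqvist receives Section 2pm.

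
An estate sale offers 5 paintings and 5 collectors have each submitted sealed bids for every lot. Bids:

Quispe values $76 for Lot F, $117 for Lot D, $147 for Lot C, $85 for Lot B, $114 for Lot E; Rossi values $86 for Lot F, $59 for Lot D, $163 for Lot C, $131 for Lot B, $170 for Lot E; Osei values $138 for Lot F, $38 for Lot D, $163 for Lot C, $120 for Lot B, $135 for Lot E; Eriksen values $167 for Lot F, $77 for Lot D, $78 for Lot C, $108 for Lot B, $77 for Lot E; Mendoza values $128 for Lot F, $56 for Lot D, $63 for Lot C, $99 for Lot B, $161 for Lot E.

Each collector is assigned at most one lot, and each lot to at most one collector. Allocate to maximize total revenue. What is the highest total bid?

Maximum total: $739

This is the linear assignment problem.
Optimal: Quispe→Lot D ($117), Rossi→Lot B ($131), Osei→Lot C ($163), Eriksen→Lot F ($167), Mendoza→Lot E ($161) — total 117+131+163+167+161 = $739.
Column-greedy (each lot in turn goes to its best remaining collector) gives $728, worse by 11.
Next-best assignment: Quispe→Lot D, Rossi→Lot C, Osei→Lot B, Eriksen→Lot F, Mendoza→Lot E = $728.
Swapping Quispe↔Mendoza (Quispe→Lot E $114, Mendoza→Lot D $56) loses 108.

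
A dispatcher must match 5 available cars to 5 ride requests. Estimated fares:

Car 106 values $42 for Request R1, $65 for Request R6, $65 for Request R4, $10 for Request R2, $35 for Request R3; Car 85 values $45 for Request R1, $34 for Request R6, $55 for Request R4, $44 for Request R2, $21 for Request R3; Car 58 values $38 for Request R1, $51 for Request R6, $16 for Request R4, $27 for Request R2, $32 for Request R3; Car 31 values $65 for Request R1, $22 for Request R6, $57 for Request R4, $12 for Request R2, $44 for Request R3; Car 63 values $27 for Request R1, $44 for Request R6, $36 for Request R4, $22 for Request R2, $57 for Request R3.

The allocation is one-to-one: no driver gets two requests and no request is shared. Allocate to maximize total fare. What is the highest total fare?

Maximum total: $282

Treat this as an assignment problem: match each driver to one request.
Optimal: Car 106→Request R4 ($65), Car 85→Request R2 ($44), Car 58→Request R6 ($51), Car 31→Request R1 ($65), Car 63→Request R3 ($57) — total 65+44+51+65+57 = $282.
Row-greedy (each driver in turn takes its best remaining request) gives $224, worse by 58.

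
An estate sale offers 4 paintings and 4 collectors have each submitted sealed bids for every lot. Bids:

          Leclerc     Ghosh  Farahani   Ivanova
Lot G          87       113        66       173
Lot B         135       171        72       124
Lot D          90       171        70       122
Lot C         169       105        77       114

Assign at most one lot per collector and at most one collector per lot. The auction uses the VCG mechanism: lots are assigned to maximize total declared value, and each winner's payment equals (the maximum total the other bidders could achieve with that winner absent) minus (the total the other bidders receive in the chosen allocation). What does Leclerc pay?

Leclerc pays $5.

Efficient allocation: Leclerc→Lot C ($169), Ghosh→Lot D ($171), Farahani→Lot B ($72), Ivanova→Lot G ($173); total welfare W = $585.
Leclerc receives Lot C at value $169, so the others get W − 169 = $416.
Without Leclerc: best allocation of the remaining 3 bidders over all 4 lots is Ghosh→Lot B ($171), Farahani→Lot C ($77), Ivanova→Lot G ($173), total $421.
VCG payment = (others' best without Leclerc) − (others' welfare with Leclerc) = 421 − 416 = $5.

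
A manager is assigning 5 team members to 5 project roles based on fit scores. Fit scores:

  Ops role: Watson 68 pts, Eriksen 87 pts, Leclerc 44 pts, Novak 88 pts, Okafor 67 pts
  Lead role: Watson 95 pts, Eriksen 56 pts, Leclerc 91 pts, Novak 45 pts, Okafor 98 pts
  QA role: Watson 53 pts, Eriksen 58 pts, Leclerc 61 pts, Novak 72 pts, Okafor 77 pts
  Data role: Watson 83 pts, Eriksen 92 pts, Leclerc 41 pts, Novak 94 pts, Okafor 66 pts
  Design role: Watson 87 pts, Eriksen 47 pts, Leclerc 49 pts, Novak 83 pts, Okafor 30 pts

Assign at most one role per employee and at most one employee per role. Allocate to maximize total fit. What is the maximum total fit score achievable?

Max total: 436 pts

This is the linear assignment problem.
Optimal: Watson→Design role (87 pts), Eriksen→Ops role (87 pts), Leclerc→Lead role (91 pts), Novak→Data role (94 pts), Okafor→QA role (77 pts) — total 87+87+91+94+77 = 436 pts.
Column-greedy (each role in turn goes to its best remaining employee) gives 426 pts, worse by 10.
Next-best assignment: Watson→Design role, Eriksen→Data role, Leclerc→Lead role, Novak→Ops role, Okafor→QA role = 435 pts.
Checked against all permutations: 436 pts is optimal.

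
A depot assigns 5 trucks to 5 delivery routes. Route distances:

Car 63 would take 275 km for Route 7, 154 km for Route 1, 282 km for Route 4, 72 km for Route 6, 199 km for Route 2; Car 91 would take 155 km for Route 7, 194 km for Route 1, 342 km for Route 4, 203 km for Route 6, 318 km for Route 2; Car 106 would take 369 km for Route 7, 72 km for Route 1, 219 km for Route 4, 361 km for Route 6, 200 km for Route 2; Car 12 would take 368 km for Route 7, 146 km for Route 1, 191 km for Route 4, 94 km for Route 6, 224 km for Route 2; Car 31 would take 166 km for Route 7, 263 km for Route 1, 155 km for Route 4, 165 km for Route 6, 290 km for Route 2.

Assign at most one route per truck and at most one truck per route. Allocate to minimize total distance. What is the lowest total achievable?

Min total: 675 km

Optimal: Car 63→Route 2 (199 km), Car 91→Route 7 (155 km), Car 106→Route 1 (72 km), Car 12→Route 6 (94 km), Car 31→Route 4 (155 km) — total 199+155+72+94+155 = 675 km.
Row-greedy (each truck in turn takes its cheapest remaining route) gives 780 km, worse by 105.
Next-best assignment: Car 63→Route 6, Car 91→Route 7, Car 106→Route 1, Car 12→Route 2, Car 31→Route 4 = 678 km.
Checked against all permutations: 675 km is optimal.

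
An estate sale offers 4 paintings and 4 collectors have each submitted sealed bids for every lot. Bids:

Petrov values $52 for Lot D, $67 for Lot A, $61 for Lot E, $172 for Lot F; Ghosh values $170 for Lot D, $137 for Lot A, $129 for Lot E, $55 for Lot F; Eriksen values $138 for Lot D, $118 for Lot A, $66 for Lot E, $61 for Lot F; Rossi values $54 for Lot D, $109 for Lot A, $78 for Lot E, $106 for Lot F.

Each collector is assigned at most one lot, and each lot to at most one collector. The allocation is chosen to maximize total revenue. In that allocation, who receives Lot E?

Optimal: Petrov→Lot F ($172), Ghosh→Lot E ($129), Eriksen→Lot D ($138), Rossi→Lot A ($109) — total 172+129+138+109 = $548.
Column-greedy (each lot in turn goes to its best remaining collector) gives $538, worse by 10.
Next-best assignment: Petrov→Lot F, Ghosh→Lot D, Eriksen→Lot A, Rossi→Lot E = $538.
Every other assignment is strictly worse.
Ghosh's own top lot is Lot D ($170), but forcing Ghosh→Lot D and reassigning the rest optimally gives only $538 — worse by 10.

Ghosh receives Lot E.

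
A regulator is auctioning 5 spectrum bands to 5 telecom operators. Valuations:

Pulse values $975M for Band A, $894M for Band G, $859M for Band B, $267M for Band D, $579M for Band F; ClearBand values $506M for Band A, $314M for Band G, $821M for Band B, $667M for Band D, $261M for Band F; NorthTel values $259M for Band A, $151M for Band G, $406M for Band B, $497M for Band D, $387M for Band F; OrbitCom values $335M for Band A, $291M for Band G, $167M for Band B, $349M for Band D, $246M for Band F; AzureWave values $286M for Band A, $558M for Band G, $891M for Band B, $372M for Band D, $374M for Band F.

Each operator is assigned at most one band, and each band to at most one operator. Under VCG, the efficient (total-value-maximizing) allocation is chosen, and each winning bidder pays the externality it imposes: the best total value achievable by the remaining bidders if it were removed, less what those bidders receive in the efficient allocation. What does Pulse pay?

Pulse pays $44M.

Efficient allocation: Pulse→Band A ($975M), ClearBand→Band D ($667M), NorthTel→Band F ($387M), OrbitCom→Band G ($291M), AzureWave→Band B ($891M); total welfare W = $3211M.
Pulse receives Band A at value $975M, so the others get W − 975 = $2236M.
Without Pulse: best allocation of the remaining 4 bidders over all 5 bands is ClearBand→Band D ($667M), NorthTel→Band F ($387M), OrbitCom→Band A ($335M), AzureWave→Band B ($891M), total $2280M.
VCG payment = (others' best without Pulse) − (others' welfare with Pulse) = 2280 − 2236 = $44M.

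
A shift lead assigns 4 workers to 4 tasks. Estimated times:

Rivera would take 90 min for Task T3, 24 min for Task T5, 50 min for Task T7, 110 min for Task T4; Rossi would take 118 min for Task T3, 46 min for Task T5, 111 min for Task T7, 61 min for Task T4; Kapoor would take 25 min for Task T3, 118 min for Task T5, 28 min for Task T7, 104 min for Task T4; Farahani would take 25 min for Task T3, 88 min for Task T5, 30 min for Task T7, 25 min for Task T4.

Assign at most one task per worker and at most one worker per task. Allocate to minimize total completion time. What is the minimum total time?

Optimal: Rivera→Task T5 (24 min), Rossi→Task T4 (61 min), Kapoor→Task T7 (28 min), Farahani→Task T3 (25 min) — total 24+61+28+25 = 138 min.
Row-greedy (each worker in turn takes its cheapest remaining task) gives 140 min, worse by 2.
No other one-to-one assignment undercuts 138 min.

Min total: 138 min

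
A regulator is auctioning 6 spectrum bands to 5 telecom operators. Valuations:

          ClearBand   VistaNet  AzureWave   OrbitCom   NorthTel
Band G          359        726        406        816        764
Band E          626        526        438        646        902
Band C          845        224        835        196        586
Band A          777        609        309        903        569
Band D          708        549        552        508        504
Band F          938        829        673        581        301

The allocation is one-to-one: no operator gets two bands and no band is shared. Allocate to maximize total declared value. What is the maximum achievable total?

Optimal: ClearBand→Band F ($938M), VistaNet→Band G ($726M), AzureWave→Band C ($835M), OrbitCom→Band A ($903M), NorthTel→Band E ($902M) — total 938+726+835+903+902 = $4304M.
Column-greedy (each band in turn goes to its best remaining operator) gives $3724M, worse by 580.
Next-best assignment: ClearBand→Band D, VistaNet→Band F, AzureWave→Band C, OrbitCom→Band A, NorthTel→Band E = $4177M.
No other one-to-one assignment exceeds $4304M.

Maximum total: $4304M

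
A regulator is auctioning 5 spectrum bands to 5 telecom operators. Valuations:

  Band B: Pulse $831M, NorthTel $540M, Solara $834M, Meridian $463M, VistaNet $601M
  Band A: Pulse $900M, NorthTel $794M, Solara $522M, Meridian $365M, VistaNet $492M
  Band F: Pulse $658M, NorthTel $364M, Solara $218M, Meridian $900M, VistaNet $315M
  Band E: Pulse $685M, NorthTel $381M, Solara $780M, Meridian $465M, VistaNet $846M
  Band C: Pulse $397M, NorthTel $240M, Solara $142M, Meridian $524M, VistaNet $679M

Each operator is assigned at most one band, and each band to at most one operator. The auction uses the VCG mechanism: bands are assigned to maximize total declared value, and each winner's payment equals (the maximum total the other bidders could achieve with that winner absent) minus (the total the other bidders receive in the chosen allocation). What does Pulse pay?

Pulse pays $221M.

Efficient allocation: Pulse→Band B ($831M), NorthTel→Band A ($794M), Solara→Band E ($780M), Meridian→Band F ($900M), VistaNet→Band C ($679M); total welfare W = $3984M.
Pulse receives Band B at value $831M, so the others get W − 831 = $3153M.
Without Pulse: best allocation of the remaining 4 bidders over all 5 bands is NorthTel→Band A ($794M), Solara→Band B ($834M), Meridian→Band F ($900M), VistaNet→Band E ($846M), total $3374M.
VCG payment = (others' best without Pulse) − (others' welfare with Pulse) = 3374 − 3153 = $221M.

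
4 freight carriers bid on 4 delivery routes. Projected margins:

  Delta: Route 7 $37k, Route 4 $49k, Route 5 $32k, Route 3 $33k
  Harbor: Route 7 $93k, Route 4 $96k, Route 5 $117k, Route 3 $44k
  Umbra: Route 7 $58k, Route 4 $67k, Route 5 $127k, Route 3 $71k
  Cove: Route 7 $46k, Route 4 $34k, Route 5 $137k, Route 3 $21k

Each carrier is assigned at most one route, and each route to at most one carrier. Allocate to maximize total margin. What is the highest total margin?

Max total: $350k

Optimal: Delta→Route 4 ($49k), Harbor→Route 7 ($93k), Umbra→Route 3 ($71k), Cove→Route 5 ($137k) — total 49+93+71+137 = $350k.
Row-greedy (each carrier in turn takes its best remaining route) gives $283k, worse by 67.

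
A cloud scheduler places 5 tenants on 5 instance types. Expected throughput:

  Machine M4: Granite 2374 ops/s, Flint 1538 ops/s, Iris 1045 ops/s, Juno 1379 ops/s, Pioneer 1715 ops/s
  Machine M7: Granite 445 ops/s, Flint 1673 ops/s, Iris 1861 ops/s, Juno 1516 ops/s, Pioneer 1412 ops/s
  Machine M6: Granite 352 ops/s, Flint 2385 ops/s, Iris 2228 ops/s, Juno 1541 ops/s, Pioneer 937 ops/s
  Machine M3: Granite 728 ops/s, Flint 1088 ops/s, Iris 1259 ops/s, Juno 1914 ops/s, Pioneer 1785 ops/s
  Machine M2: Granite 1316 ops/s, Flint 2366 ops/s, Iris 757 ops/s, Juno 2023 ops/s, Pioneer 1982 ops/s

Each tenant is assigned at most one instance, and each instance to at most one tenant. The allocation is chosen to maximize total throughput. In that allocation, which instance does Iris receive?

Iris receives Machine M7.

Optimal: Granite→Machine M4 (2374 ops/s), Flint→Machine M6 (2385 ops/s), Iris→Machine M7 (1861 ops/s), Juno→Machine M3 (1914 ops/s), Pioneer→Machine M2 (1982 ops/s) — total 2374+2385+1861+1914+1982 = 10516 ops/s.
Swapping Granite↔Pioneer (Granite→Machine M2 1316 ops/s, Pioneer→Machine M4 1715 ops/s) loses 1325.
Iris's own top instance is Machine M6 (2228 ops/s), but forcing Iris→Machine M6 and reassigning the rest optimally gives only 10294 ops/s — worse by 222.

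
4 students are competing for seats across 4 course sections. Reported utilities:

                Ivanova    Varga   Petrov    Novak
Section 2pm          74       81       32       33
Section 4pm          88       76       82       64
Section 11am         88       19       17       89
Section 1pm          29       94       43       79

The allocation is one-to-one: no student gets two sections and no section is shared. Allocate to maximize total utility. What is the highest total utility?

This is the linear assignment problem.
Optimal: Ivanova→Section 2pm (74 points), Varga→Section 1pm (94 points), Petrov→Section 4pm (82 points), Novak→Section 11am (89 points) — total 74+94+82+89 = 339 points.
Column-greedy (each section in turn goes to its best remaining student) gives 301 points, worse by 38.
Next-best assignment: Ivanova→Section 11am, Varga→Section 2pm, Petrov→Section 4pm, Novak→Section 1pm = 330 points.
Checked against all permutations: 339 points is optimal.

Max total: 339 points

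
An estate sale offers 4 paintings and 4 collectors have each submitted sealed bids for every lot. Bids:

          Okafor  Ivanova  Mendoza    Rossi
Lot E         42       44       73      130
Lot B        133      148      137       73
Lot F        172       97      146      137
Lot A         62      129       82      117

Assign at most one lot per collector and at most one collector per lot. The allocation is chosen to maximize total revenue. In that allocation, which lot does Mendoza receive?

Mendoza receives Lot B.

Treat this as an assignment problem: match each collector to one lot.
Optimal: Okafor→Lot F ($172), Ivanova→Lot A ($129), Mendoza→Lot B ($137), Rossi→Lot E ($130) — total 172+129+137+130 = $568.
Row-greedy (each collector in turn takes its best remaining lot) gives $532, worse by 36.
No other one-to-one assignment exceeds $568.
Mendoza's own top lot is Lot F ($146), but forcing Mendoza→Lot F and reassigning the rest optimally gives only $538 — worse by 30.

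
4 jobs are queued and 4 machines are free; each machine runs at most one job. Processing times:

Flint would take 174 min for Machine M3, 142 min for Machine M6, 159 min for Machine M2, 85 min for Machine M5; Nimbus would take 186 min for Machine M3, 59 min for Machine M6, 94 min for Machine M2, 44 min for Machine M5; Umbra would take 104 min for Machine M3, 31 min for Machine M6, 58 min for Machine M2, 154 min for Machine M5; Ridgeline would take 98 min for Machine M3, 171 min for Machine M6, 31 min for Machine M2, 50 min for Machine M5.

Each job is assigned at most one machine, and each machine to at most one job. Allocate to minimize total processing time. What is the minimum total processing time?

This is a one-to-one assignment (minimum-cost bipartite matching).
Optimal: Flint→Machine M5 (85 min), Nimbus→Machine M6 (59 min), Umbra→Machine M3 (104 min), Ridgeline→Machine M2 (31 min) — total 85+59+104+31 = 279 min.
Min-entry greedy (repeatedly take the single cheapest remaining cell) gives 280 min, worse by 1.

Min total: 279 min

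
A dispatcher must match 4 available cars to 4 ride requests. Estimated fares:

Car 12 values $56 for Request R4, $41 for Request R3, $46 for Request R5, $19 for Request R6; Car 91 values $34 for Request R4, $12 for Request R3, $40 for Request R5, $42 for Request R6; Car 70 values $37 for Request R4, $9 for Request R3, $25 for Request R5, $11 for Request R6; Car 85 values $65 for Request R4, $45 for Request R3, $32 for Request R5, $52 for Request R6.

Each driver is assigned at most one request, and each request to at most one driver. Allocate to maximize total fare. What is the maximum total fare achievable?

Optimal: Car 12→Request R3 ($41), Car 91→Request R6 ($42), Car 70→Request R5 ($25), Car 85→Request R4 ($65) — total 41+42+25+65 = $173.
Max-entry greedy (repeatedly take the single best remaining cell) gives $162, worse by 11.
Swapping Car 91↔Car 12 (Car 91→Request R3 $12, Car 12→Request R6 $19) loses 52.
No other one-to-one assignment exceeds $173.

Max total: $173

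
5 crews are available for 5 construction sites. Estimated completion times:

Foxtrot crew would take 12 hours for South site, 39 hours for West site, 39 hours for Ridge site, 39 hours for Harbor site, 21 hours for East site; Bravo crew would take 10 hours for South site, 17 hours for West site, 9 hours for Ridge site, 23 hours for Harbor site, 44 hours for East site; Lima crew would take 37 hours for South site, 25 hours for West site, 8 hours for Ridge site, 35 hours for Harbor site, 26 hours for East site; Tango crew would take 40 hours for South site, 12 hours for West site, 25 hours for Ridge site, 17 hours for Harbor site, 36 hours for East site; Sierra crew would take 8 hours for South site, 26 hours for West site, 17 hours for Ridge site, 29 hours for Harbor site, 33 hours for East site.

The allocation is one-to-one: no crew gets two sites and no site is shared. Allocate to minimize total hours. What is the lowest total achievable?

Min total: 71 hours

Optimal: Foxtrot crew→East site (21 hours), Bravo crew→West site (17 hours), Lima crew→Ridge site (8 hours), Tango crew→Harbor site (17 hours), Sierra crew→South site (8 hours) — total 21+17+8+17+8 = 71 hours.
Row-greedy (each crew in turn takes its cheapest remaining site) gives 96 hours, worse by 25.
Checked against all permutations: 71 hours is optimal.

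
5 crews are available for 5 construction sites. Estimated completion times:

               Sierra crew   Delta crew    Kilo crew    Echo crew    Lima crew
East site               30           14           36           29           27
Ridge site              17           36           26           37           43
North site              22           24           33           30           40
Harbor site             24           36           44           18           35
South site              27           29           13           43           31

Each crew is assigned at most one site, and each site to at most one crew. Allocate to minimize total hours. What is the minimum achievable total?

Minimum total: 99 hours

Optimal: Sierra crew→Ridge site (17 hours), Delta crew→North site (24 hours), Kilo crew→South site (13 hours), Echo crew→Harbor site (18 hours), Lima crew→East site (27 hours) — total 17+24+13+18+27 = 99 hours.
Row-greedy (each crew in turn takes its cheapest remaining site) gives 102 hours, worse by 3.
Next-best assignment: Sierra crew→Ridge site, Delta crew→East site, Kilo crew→South site, Echo crew→Harbor site, Lima crew→North site = 102 hours.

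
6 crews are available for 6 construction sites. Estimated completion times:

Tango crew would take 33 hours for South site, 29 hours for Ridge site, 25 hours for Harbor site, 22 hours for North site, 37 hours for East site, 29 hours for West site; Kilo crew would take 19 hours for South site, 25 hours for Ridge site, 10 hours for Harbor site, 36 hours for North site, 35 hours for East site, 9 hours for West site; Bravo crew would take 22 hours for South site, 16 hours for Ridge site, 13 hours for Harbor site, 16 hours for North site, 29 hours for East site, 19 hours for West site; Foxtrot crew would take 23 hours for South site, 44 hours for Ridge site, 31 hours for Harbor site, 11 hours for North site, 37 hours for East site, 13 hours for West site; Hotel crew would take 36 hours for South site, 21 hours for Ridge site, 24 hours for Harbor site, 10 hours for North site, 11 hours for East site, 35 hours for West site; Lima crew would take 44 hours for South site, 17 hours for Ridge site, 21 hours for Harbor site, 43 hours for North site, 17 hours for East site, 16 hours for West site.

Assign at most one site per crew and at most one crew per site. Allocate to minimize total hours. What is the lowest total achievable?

This is the linear assignment problem.
Optimal: Tango crew→South site (33 hours), Kilo crew→West site (9 hours), Bravo crew→Harbor site (13 hours), Foxtrot crew→North site (11 hours), Hotel crew→East site (11 hours), Lima crew→Ridge site (17 hours) — total 33+9+13+11+11+17 = 94 hours.
Min-entry greedy (repeatedly take the single cheapest remaining cell) gives 109 hours, worse by 15.
Next-best assignment: Tango crew→Harbor site, Kilo crew→West site, Bravo crew→South site, Foxtrot crew→North site, Hotel crew→East site, Lima crew→Ridge site = 95 hours.
Every other assignment is strictly worse.

Min total: 94 hours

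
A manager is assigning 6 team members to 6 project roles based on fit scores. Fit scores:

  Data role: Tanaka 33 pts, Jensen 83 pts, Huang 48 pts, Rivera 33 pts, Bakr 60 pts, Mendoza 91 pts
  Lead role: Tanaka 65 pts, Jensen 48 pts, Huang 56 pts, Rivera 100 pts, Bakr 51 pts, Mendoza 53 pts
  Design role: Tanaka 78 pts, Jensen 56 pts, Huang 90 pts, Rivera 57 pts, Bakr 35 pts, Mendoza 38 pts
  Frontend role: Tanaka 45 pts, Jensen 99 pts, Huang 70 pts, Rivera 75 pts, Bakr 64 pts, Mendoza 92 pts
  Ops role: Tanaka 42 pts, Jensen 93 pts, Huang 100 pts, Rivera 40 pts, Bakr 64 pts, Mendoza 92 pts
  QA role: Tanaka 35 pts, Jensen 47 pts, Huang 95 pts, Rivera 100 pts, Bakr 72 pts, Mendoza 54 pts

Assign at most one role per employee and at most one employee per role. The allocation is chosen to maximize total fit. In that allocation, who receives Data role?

Optimal: Tanaka→Design role (78 pts), Jensen→Frontend role (99 pts), Huang→Ops role (100 pts), Rivera→Lead role (100 pts), Bakr→QA role (72 pts), Mendoza→Data role (91 pts) — total 78+99+100+100+72+91 = 540 pts.
Column-greedy (each role in turn goes to its best remaining employee) gives 479 pts, worse by 61.
Next-best assignment: Tanaka→Design role, Jensen→Frontend role, Huang→QA role, Rivera→Lead role, Bakr→Ops role, Mendoza→Data role = 527 pts.
Swapping Jensen↔Rivera (Jensen→Lead role 48 pts, Rivera→Frontend role 75 pts) loses 76.
Mendoza's own top role is Frontend role (92 pts), but forcing Mendoza→Frontend role and reassigning the rest optimally gives only 525 pts — worse by 15.

Mendoza receives Data role.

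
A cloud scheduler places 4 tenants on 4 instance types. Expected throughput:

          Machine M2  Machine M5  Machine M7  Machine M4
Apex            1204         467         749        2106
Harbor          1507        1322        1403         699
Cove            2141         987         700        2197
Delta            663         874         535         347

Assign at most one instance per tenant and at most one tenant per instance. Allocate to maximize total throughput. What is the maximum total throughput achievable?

Maximum total: 6524 ops/s

Optimal: Apex→Machine M4 (2106 ops/s), Harbor→Machine M7 (1403 ops/s), Cove→Machine M2 (2141 ops/s), Delta→Machine M5 (874 ops/s) — total 2106+1403+2141+874 = 6524 ops/s.
Row-greedy (each tenant in turn takes its best remaining instance) gives 5135 ops/s, worse by 1389.
Next-best assignment: Apex→Machine M4, Harbor→Machine M5, Cove→Machine M2, Delta→Machine M7 = 6104 ops/s.
Every other assignment is strictly worse.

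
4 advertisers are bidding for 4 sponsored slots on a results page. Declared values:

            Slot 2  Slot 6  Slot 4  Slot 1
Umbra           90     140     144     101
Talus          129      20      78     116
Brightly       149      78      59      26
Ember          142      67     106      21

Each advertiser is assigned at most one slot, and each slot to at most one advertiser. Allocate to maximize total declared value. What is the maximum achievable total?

This is the linear assignment problem.
Optimal: Umbra→Slot 6 ($140), Talus→Slot 1 ($116), Brightly→Slot 2 ($149), Ember→Slot 4 ($106) — total 140+116+149+106 = $511.
Max-entry greedy (repeatedly take the single best remaining cell) gives $476, worse by 35.
Next-best assignment: Umbra→Slot 4, Talus→Slot 1, Brightly→Slot 6, Ember→Slot 2 = $480.
Swapping Umbra↔Brightly (Umbra→Slot 2 $90, Brightly→Slot 6 $78) loses 121.
Checked against all permutations: $511 is optimal.

Max total: $511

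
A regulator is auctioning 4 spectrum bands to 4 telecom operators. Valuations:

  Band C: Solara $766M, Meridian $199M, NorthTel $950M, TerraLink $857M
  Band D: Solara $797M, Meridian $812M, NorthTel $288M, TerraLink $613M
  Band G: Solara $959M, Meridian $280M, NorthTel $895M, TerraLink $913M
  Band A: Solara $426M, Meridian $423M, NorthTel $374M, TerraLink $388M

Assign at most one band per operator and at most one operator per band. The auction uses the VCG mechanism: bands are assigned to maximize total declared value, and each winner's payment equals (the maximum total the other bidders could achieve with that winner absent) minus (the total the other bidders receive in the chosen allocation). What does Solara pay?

Solara pays $525M.

Efficient allocation: Solara→Band G ($959M), Meridian→Band D ($812M), NorthTel→Band C ($950M), TerraLink→Band A ($388M); total welfare W = $3109M.
Solara receives Band G at value $959M, so the others get W − 959 = $2150M.
Without Solara: best allocation of the remaining 3 bidders over all 4 bands is Meridian→Band D ($812M), NorthTel→Band C ($950M), TerraLink→Band G ($913M), total $2675M.
VCG payment = (others' best without Solara) − (others' welfare with Solara) = 2675 − 2150 = $525M.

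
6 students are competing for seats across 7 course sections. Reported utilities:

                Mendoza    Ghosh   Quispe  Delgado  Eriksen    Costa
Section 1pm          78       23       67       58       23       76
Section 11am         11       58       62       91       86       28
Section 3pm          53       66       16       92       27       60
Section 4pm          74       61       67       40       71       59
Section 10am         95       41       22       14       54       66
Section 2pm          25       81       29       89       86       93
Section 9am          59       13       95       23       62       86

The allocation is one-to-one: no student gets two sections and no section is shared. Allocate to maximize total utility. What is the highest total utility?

Maximum total: 525 points

This is a one-to-one assignment (maximum-weight bipartite matching).
Optimal: Mendoza→Section 10am (95 points), Ghosh→Section 2pm (81 points), Quispe→Section 9am (95 points), Delgado→Section 3pm (92 points), Eriksen→Section 11am (86 points), Costa→Section 1pm (76 points) — total 95+81+95+92+86+76 = 525 points.
Column-greedy (each section in turn goes to its best remaining student) gives 401 points, worse by 124.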